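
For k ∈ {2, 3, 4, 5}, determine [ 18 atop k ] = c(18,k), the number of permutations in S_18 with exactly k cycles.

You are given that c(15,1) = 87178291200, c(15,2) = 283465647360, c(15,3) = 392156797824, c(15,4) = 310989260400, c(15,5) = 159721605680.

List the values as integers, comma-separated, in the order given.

1223405590579200, 1821602444624640, 1583313975727488, 909299905844112

i=16: T(16,1)=0+15·87178291200=1307674368000 | T(16,2)=87178291200+15·283465647360=4339163001600 | T(16,3)=283465647360+15·392156797824=6165817614720 | T(16,4)=392156797824+15·310989260400=5056995703824 | T(16,5)=310989260400+15·159721605680=2706813345600
i=17: T(17,1)=0+16·1307674368000=20922789888000 | T(17,2)=1307674368000+16·4339163001600=70734282393600 | T(17,3)=4339163001600+16·6165817614720=102992244837120 | T(17,4)=6165817614720+16·5056995703824=87077748875904 | T(17,5)=5056995703824+16·2706813345600=48366009233424
i=18: T(18,2)=20922789888000+17·70734282393600=1223405590579200 | T(18,3)=70734282393600+17·102992244837120=1821602444624640 | T(18,4)=102992244837120+17·87077748875904=1583313975727488 | T(18,5)=87077748875904+17·48366009233424=909299905844112
Read c(18,2) = 1223405590579200, c(18,3) = 1821602444624640, c(18,4) = 1583313975727488, c(18,5) = 909299905844112.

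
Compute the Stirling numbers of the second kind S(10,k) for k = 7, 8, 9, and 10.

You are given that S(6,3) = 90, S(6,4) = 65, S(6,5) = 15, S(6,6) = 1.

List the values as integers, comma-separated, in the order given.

row 7: T[7][4]=4·65+90=350  T[7][5]=5·15+65=140  T[7][6]=6·1+15=21  T[7][7]=7·0+1=1
row 8: T[8][5]=5·140+350=1050  T[8][6]=6·21+140=266  T[8][7]=7·1+21=28  T[8][8]=8·0+1=1
row 9: T[9][6]=6·266+1050=2646  T[9][7]=7·28+266=462  T[9][8]=8·1+28=36  T[9][9]=9·0+1=1
row 10: T[10][7]=7·462+2646=5880  T[10][8]=8·36+462=750  T[10][9]=9·1+36=45  T[10][10]=10·0+1=1
Read S(10,7) = 5880, S(10,8) = 750, S(10,9) = 45, S(10,10) = 1.

5880, 750, 45, 1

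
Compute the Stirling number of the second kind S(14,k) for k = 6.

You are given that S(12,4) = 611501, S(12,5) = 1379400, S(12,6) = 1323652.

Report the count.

r13: T_13,5=5×1379400+611501=7508501; T_13,6=6×1323652+1379400=9321312
r14: T_14,6=6×9321312+7508501=63436373
Read S(14,6) = 63436373.

63436373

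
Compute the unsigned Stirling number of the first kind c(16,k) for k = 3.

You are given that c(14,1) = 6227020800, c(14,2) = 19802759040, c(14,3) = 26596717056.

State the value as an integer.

@15  (15,2):19802759040·14+6227020800→283465647360, (15,3):26596717056·14+19802759040→392156797824
@16  (16,3):392156797824·15+283465647360→6165817614720
Read c(16,3) = 6165817614720.

6165817614720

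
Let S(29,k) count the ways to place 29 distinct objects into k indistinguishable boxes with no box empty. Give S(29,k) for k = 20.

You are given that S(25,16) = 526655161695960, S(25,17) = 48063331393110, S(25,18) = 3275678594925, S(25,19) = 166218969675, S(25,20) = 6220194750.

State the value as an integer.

i=26: T(26,17)=526655161695960+17·48063331393110=1343731795378830 | T(26,18)=48063331393110+18·3275678594925=107025546101760 | T(26,19)=3275678594925+19·166218969675=6433839018750 | T(26,20)=166218969675+20·6220194750=290622864675
i=27: T(27,18)=1343731795378830+18·107025546101760=3270191625210510 | T(27,19)=107025546101760+19·6433839018750=229268487458010 | T(27,20)=6433839018750+20·290622864675=12246296312250
i=28: T(28,19)=3270191625210510+19·229268487458010=7626292886912700 | T(28,20)=229268487458010+20·12246296312250=474194413703010
i=29: T(29,20)=7626292886912700+20·474194413703010=17110181160972900
Read S(29,20) = 17110181160972900.

17110181160972900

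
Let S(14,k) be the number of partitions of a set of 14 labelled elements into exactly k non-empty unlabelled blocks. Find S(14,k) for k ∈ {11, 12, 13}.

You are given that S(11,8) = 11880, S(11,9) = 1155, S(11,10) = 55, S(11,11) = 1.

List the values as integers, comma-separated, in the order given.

[12] T[12,9]:9*1155+11880=22275 · T[12,10]:10*55+1155=1705 · T[12,11]:11*1+55=66 · T[12,12]:12*0+1=1
[13] T[13,10]:10*1705+22275=39325 · T[13,11]:11*66+1705=2431 · T[13,12]:12*1+66=78 · T[13,13]:13*0+1=1
[14] T[14,11]:11*2431+39325=66066 · T[14,12]:12*78+2431=3367 · T[14,13]:13*1+78=91
Read S(14,11) = 66066, S(14,12) = 3367, S(14,13) = 91.

66066, 3367, 91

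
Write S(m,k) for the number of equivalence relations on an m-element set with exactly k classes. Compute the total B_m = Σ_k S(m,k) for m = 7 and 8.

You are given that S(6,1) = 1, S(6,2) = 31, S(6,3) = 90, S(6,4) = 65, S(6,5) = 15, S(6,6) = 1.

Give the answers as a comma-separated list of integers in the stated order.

i=7: T(7,1)=0+1·1=1 | T(7,2)=1+2·31=63 | T(7,3)=31+3·90=301 | T(7,4)=90+4·65=350 | T(7,5)=65+5·15=140 | T(7,6)=15+6·1=21 | T(7,7)=1+7·0=1
i=8: T(8,1)=0+1·1=1 | T(8,2)=1+2·63=127 | T(8,3)=63+3·301=966 | T(8,4)=301+4·350=1701 | T(8,5)=350+5·140=1050 | T(8,6)=140+6·21=266 | T(8,7)=21+7·1=28 | T(8,8)=1+8·0=1
B_7 = ΣS(7,k) = 1+63+301+350+140+21+1 = 877
B_8 = ΣS(8,k) = 1+127+966+1701+1050+266+28+1 = 4140

877, 4140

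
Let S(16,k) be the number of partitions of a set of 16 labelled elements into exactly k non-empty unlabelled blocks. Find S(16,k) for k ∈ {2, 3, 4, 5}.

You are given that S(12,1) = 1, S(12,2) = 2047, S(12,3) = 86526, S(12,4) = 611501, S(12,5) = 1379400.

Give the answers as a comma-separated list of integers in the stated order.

[13] T[13,1]:1*1+0=1 · T[13,2]:2*2047+1=4095 · T[13,3]:3*86526+2047=261625 · T[13,4]:4*611501+86526=2532530 · T[13,5]:5*1379400+611501=7508501
[14] T[14,1]:1*1+0=1 · T[14,2]:2*4095+1=8191 · T[14,3]:3*261625+4095=788970 · T[14,4]:4*2532530+261625=10391745 · T[14,5]:5*7508501+2532530=40075035
[15] T[15,1]:1*1+0=1 · T[15,2]:2*8191+1=16383 · T[15,3]:3*788970+8191=2375101 · T[15,4]:4*10391745+788970=42355950 · T[15,5]:5*40075035+10391745=210766920
[16] T[16,2]:2*16383+1=32767 · T[16,3]:3*2375101+16383=7141686 · T[16,4]:4*42355950+2375101=171798901 · T[16,5]:5*210766920+42355950=1096190550
Read S(16,2) = 32767, S(16,3) = 7141686, S(16,4) = 171798901, S(16,5) = 1096190550.

32767, 7141686, 171798901, 1096190550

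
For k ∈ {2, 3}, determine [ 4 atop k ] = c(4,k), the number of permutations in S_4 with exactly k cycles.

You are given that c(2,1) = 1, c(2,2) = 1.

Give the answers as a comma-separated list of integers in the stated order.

11, 6

i=3: T(3,1)=0+2·1=2 | T(3,2)=1+2·1=3 | T(3,3)=1+2·0=1
i=4: T(4,2)=2+3·3=11 | T(4,3)=3+3·1=6
Read c(4,2) = 11, c(4,3) = 6.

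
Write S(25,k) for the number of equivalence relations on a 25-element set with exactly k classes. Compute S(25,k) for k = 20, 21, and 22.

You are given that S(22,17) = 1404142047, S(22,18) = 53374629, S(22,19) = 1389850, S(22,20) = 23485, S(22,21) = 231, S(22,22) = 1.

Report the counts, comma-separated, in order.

6220194750, 168519505, 3200450

row 23: T[23][18]=18·53374629+1404142047=2364885369  T[23][19]=19·1389850+53374629=79781779  T[23][20]=20·23485+1389850=1859550  T[23][21]=21·231+23485=28336  T[23][22]=22·1+231=253
row 24: T[24][19]=19·79781779+2364885369=3880739170  T[24][20]=20·1859550+79781779=116972779  T[24][21]=21·28336+1859550=2454606  T[24][22]=22·253+28336=33902
row 25: T[25][20]=20·116972779+3880739170=6220194750  T[25][21]=21·2454606+116972779=168519505  T[25][22]=22·33902+2454606=3200450
Read S(25,20) = 6220194750, S(25,21) = 168519505, S(25,22) = 3200450.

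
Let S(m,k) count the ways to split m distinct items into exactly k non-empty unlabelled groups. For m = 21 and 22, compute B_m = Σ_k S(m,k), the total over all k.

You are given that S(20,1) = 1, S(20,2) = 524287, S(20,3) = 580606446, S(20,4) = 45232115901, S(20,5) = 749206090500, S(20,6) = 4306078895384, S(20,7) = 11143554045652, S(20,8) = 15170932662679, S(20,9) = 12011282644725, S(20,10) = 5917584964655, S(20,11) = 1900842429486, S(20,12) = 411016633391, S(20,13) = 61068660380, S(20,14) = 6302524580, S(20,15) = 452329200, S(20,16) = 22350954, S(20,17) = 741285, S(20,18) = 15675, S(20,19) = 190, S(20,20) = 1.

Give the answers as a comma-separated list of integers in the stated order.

i=21: T(21,1)=0+1·1=1 | T(21,2)=1+2·524287=1048575 | T(21,3)=524287+3·580606446=1742343625 | T(21,4)=580606446+4·45232115901=181509070050 | T(21,5)=45232115901+5·749206090500=3791262568401 | T(21,6)=749206090500+6·4306078895384=26585679462804 | T(21,7)=4306078895384+7·11143554045652=82310957214948 | T(21,8)=11143554045652+8·15170932662679=132511015347084 | T(21,9)=15170932662679+9·12011282644725=123272476465204 | T(21,10)=12011282644725+10·5917584964655=71187132291275 | T(21,11)=5917584964655+11·1900842429486=26826851689001 | T(21,12)=1900842429486+12·411016633391=6833042030178 | T(21,13)=411016633391+13·61068660380=1204909218331 | T(21,14)=61068660380+14·6302524580=149304004500 | T(21,15)=6302524580+15·452329200=13087462580 | T(21,16)=452329200+16·22350954=809944464 | T(21,17)=22350954+17·741285=34952799 | T(21,18)=741285+18·15675=1023435 | T(21,19)=15675+19·190=19285 | T(21,20)=190+20·1=210 | T(21,21)=1+21·0=1
i=22: T(22,1)=0+1·1=1 | T(22,2)=1+2·1048575=2097151 | T(22,3)=1048575+3·1742343625=5228079450 | T(22,4)=1742343625+4·181509070050=727778623825 | T(22,5)=181509070050+5·3791262568401=19137821912055 | T(22,6)=3791262568401+6·26585679462804=163305339345225 | T(22,7)=26585679462804+7·82310957214948=602762379967440 | T(22,8)=82310957214948+8·132511015347084=1142399079991620 | T(22,9)=132511015347084+9·123272476465204=1241963303533920 | T(22,10)=123272476465204+10·71187132291275=835143799377954 | T(22,11)=71187132291275+11·26826851689001=366282500870286 | T(22,12)=26826851689001+12·6833042030178=108823356051137 | T(22,13)=6833042030178+13·1204909218331=22496861868481 | T(22,14)=1204909218331+14·149304004500=3295165281331 | T(22,15)=149304004500+15·13087462580=345615943200 | T(22,16)=13087462580+16·809944464=26046574004 | T(22,17)=809944464+17·34952799=1404142047 | T(22,18)=34952799+18·1023435=53374629 | T(22,19)=1023435+19·19285=1389850 | T(22,20)=19285+20·210=23485 | T(22,21)=210+21·1=231 | T(22,22)=1+22·0=1
B_21 = ΣS(21,k) = 1+1048575+1742343625+181509070050+3791262568401+26585679462804+82310957214948+132511015347084+123272476465204+71187132291275+26826851689001+6833042030178+1204909218331+149304004500+13087462580+809944464+34952799+1023435+19285+210+1 = 474869816156751
B_22 = ΣS(22,k) = 1+2097151+5228079450+727778623825+19137821912055+163305339345225+602762379967440+1142399079991620+1241963303533920+835143799377954+366282500870286+108823356051137+22496861868481+3295165281331+345615943200+26046574004+1404142047+53374629+1389850+23485+231+1 = 4506715738447323

474869816156751, 4506715738447323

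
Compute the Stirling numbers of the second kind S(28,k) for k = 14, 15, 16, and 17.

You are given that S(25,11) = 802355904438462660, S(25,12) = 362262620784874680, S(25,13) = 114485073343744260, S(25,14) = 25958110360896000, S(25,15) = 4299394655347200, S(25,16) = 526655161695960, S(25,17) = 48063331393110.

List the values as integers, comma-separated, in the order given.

148782988064375309400, 36060660300744309600, 6539643128396047620, 898741468057510350

@26  (26,12):362262620784874680·12+802355904438462660→5149507353856958820, (26,13):114485073343744260·13+362262620784874680→1850568574253550060, (26,14):25958110360896000·14+114485073343744260→477898618396288260, (26,15):4299394655347200·15+25958110360896000→90449030191104000, (26,16):526655161695960·16+4299394655347200→12725877242482560, (26,17):48063331393110·17+526655161695960→1343731795378830
@27  (27,13):1850568574253550060·13+5149507353856958820→29206898819153109600, (27,14):477898618396288260·14+1850568574253550060→8541149231801585700, (27,15):90449030191104000·15+477898618396288260→1834634071262848260, (27,16):12725877242482560·16+90449030191104000→294063066070824960, (27,17):1343731795378830·17+12725877242482560→35569317763922670
@28  (28,14):8541149231801585700·14+29206898819153109600→148782988064375309400, (28,15):1834634071262848260·15+8541149231801585700→36060660300744309600, (28,16):294063066070824960·16+1834634071262848260→6539643128396047620, (28,17):35569317763922670·17+294063066070824960→898741468057510350
Read S(28,14) = 148782988064375309400, S(28,15) = 36060660300744309600, S(28,16) = 6539643128396047620, S(28,17) = 898741468057510350.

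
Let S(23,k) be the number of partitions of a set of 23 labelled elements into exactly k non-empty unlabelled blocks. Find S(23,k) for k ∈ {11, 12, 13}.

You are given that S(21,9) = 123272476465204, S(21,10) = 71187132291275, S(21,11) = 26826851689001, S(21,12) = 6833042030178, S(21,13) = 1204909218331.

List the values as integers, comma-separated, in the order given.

4864251308951100, 1672162773483930, 401282560341390

[22] T[22,10]:10*71187132291275+123272476465204=835143799377954 · T[22,11]:11*26826851689001+71187132291275=366282500870286 · T[22,12]:12*6833042030178+26826851689001=108823356051137 · T[22,13]:13*1204909218331+6833042030178=22496861868481
[23] T[23,11]:11*366282500870286+835143799377954=4864251308951100 · T[23,12]:12*108823356051137+366282500870286=1672162773483930 · T[23,13]:13*22496861868481+108823356051137=401282560341390
Read S(23,11) = 4864251308951100, S(23,12) = 1672162773483930, S(23,13) = 401282560341390.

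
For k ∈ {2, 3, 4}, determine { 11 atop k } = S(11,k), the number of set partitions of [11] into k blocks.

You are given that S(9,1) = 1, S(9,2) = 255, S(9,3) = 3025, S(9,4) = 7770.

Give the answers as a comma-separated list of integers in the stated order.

1023, 28501, 145750

i=10: T(10,1)=0+1·1=1 | T(10,2)=1+2·255=511 | T(10,3)=255+3·3025=9330 | T(10,4)=3025+4·7770=34105
i=11: T(11,2)=1+2·511=1023 | T(11,3)=511+3·9330=28501 | T(11,4)=9330+4·34105=145750
Read S(11,2) = 1023, S(11,3) = 28501, S(11,4) = 145750.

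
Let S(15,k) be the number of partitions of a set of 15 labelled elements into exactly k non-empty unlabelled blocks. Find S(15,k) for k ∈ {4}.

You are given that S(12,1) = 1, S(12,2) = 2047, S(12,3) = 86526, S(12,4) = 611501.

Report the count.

r13: T_13,2=2×2047+1=4095; T_13,3=3×86526+2047=261625; T_13,4=4×611501+86526=2532530
r14: T_14,3=3×261625+4095=788970; T_14,4=4×2532530+261625=10391745
r15: T_15,4=4×10391745+788970=42355950
Read S(15,4) = 42355950.

42355950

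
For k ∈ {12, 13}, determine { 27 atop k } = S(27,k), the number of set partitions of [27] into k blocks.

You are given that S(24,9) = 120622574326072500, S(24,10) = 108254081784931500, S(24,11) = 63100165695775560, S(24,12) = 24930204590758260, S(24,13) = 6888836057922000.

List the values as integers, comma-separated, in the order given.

i=25: T(25,10)=120622574326072500+10·108254081784931500=1203163392175387500 | T(25,11)=108254081784931500+11·63100165695775560=802355904438462660 | T(25,12)=63100165695775560+12·24930204590758260=362262620784874680 | T(25,13)=24930204590758260+13·6888836057922000=114485073343744260
i=26: T(26,11)=1203163392175387500+11·802355904438462660=10029078340998476760 | T(26,12)=802355904438462660+12·362262620784874680=5149507353856958820 | T(26,13)=362262620784874680+13·114485073343744260=1850568574253550060
i=27: T(27,12)=10029078340998476760+12·5149507353856958820=71823166587281982600 | T(27,13)=5149507353856958820+13·1850568574253550060=29206898819153109600
Read S(27,12) = 71823166587281982600, S(27,13) = 29206898819153109600.

71823166587281982600, 29206898819153109600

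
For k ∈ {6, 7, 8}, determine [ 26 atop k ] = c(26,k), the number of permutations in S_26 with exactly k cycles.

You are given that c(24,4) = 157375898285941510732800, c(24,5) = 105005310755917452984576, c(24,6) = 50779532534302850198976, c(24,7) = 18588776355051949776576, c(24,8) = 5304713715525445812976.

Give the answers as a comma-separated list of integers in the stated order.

35770355645907606826362624, 13746468217967926978680000, 4144457803247115877036800

i=25: T(25,5)=157375898285941510732800+24·105005310755917452984576=2677503356427960382362624 | T(25,6)=105005310755917452984576+24·50779532534302850198976=1323714091579185857760000 | T(25,7)=50779532534302850198976+24·18588776355051949776576=496910165055549644836800 | T(25,8)=18588776355051949776576+24·5304713715525445812976=145901905527662649288000
i=26: T(26,6)=2677503356427960382362624+25·1323714091579185857760000=35770355645907606826362624 | T(26,7)=1323714091579185857760000+25·496910165055549644836800=13746468217967926978680000 | T(26,8)=496910165055549644836800+25·145901905527662649288000=4144457803247115877036800
Read c(26,6) = 35770355645907606826362624, c(26,7) = 13746468217967926978680000, c(26,8) = 4144457803247115877036800.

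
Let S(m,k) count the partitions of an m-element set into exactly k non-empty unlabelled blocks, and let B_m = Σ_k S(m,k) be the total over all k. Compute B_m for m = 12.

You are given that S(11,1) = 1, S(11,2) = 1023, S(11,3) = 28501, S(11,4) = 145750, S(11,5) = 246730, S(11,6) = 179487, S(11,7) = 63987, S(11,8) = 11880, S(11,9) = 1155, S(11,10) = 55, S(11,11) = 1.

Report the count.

i=12: T(12,1)=0+1·1=1 | T(12,2)=1+2·1023=2047 | T(12,3)=1023+3·28501=86526 | T(12,4)=28501+4·145750=611501 | T(12,5)=145750+5·246730=1379400 | T(12,6)=246730+6·179487=1323652 | T(12,7)=179487+7·63987=627396 | T(12,8)=63987+8·11880=159027 | T(12,9)=11880+9·1155=22275 | T(12,10)=1155+10·55=1705 | T(12,11)=55+11·1=66 | T(12,12)=1+12·0=1
B_12 = ΣS(12,k) = 1+2047+86526+611501+1379400+1323652+627396+159027+22275+1705+66+1 = 4213597

4213597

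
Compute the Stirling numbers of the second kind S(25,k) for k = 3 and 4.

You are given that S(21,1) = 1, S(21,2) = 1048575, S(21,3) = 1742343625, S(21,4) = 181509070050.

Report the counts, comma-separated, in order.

@22  (22,1):1·1+0→1, (22,2):1048575·2+1→2097151, (22,3):1742343625·3+1048575→5228079450, (22,4):181509070050·4+1742343625→727778623825
@23  (23,1):1·1+0→1, (23,2):2097151·2+1→4194303, (23,3):5228079450·3+2097151→15686335501, (23,4):727778623825·4+5228079450→2916342574750
@24  (24,2):4194303·2+1→8388607, (24,3):15686335501·3+4194303→47063200806, (24,4):2916342574750·4+15686335501→11681056634501
@25  (25,3):47063200806·3+8388607→141197991025, (25,4):11681056634501·4+47063200806→46771289738810
Read S(25,3) = 141197991025, S(25,4) = 46771289738810.

141197991025, 46771289738810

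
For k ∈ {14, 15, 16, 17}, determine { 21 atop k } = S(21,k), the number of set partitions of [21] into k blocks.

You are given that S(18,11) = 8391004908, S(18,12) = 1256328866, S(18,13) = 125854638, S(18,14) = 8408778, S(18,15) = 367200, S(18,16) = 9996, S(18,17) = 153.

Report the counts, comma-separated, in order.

@19  (19,12):1256328866·12+8391004908→23466951300, (19,13):125854638·13+1256328866→2892439160, (19,14):8408778·14+125854638→243577530, (19,15):367200·15+8408778→13916778, (19,16):9996·16+367200→527136, (19,17):153·17+9996→12597
@20  (20,13):2892439160·13+23466951300→61068660380, (20,14):243577530·14+2892439160→6302524580, (20,15):13916778·15+243577530→452329200, (20,16):527136·16+13916778→22350954, (20,17):12597·17+527136→741285
@21  (21,14):6302524580·14+61068660380→149304004500, (21,15):452329200·15+6302524580→13087462580, (21,16):22350954·16+452329200→809944464, (21,17):741285·17+22350954→34952799
Read S(21,14) = 149304004500, S(21,15) = 13087462580, S(21,16) = 809944464, S(21,17) = 34952799.

149304004500, 13087462580, 809944464, 34952799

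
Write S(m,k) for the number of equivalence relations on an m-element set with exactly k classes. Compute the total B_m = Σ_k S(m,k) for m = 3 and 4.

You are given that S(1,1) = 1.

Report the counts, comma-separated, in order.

row 2: T[2][1]=1·1+0=1  T[2][2]=2·0+1=1
row 3: T[3][1]=1·1+0=1  T[3][2]=2·1+1=3  T[3][3]=3·0+1=1
row 4: T[4][1]=1·1+0=1  T[4][2]=2·3+1=7  T[4][3]=3·1+3=6  T[4][4]=4·0+1=1
B_3 = ΣS(3,k) = 1+3+1 = 5
B_4 = ΣS(4,k) = 1+7+6+1 = 15

5, 15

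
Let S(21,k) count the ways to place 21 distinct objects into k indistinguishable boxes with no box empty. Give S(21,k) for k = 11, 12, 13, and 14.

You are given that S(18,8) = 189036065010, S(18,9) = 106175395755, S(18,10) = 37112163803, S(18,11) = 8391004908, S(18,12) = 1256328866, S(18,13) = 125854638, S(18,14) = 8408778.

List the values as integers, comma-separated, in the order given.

i=19: T(19,9)=189036065010+9·106175395755=1144614626805 | T(19,10)=106175395755+10·37112163803=477297033785 | T(19,11)=37112163803+11·8391004908=129413217791 | T(19,12)=8391004908+12·1256328866=23466951300 | T(19,13)=1256328866+13·125854638=2892439160 | T(19,14)=125854638+14·8408778=243577530
i=20: T(20,10)=1144614626805+10·477297033785=5917584964655 | T(20,11)=477297033785+11·129413217791=1900842429486 | T(20,12)=129413217791+12·23466951300=411016633391 | T(20,13)=23466951300+13·2892439160=61068660380 | T(20,14)=2892439160+14·243577530=6302524580
i=21: T(21,11)=5917584964655+11·1900842429486=26826851689001 | T(21,12)=1900842429486+12·411016633391=6833042030178 | T(21,13)=411016633391+13·61068660380=1204909218331 | T(21,14)=61068660380+14·6302524580=149304004500
Read S(21,11) = 26826851689001, S(21,12) = 6833042030178, S(21,13) = 1204909218331, S(21,14) = 149304004500.

26826851689001, 6833042030178, 1204909218331, 149304004500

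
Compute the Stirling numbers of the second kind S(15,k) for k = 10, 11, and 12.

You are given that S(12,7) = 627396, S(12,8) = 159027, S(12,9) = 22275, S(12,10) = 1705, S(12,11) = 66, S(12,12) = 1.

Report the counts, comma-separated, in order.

@13  (13,8):159027·8+627396→1899612, (13,9):22275·9+159027→359502, (13,10):1705·10+22275→39325, (13,11):66·11+1705→2431, (13,12):1·12+66→78
@14  (14,9):359502·9+1899612→5135130, (14,10):39325·10+359502→752752, (14,11):2431·11+39325→66066, (14,12):78·12+2431→3367
@15  (15,10):752752·10+5135130→12662650, (15,11):66066·11+752752→1479478, (15,12):3367·12+66066→106470
Read S(15,10) = 12662650, S(15,11) = 1479478, S(15,12) = 106470.

12662650, 1479478, 106470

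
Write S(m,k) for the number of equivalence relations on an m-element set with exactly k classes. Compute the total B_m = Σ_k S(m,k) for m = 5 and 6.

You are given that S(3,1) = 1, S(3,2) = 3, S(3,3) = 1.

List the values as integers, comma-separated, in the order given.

i=4: T(4,1)=0+1·1=1 | T(4,2)=1+2·3=7 | T(4,3)=3+3·1=6 | T(4,4)=1+4·0=1
i=5: T(5,1)=0+1·1=1 | T(5,2)=1+2·7=15 | T(5,3)=7+3·6=25 | T(5,4)=6+4·1=10 | T(5,5)=1+5·0=1
i=6: T(6,1)=0+1·1=1 | T(6,2)=1+2·15=31 | T(6,3)=15+3·25=90 | T(6,4)=25+4·10=65 | T(6,5)=10+5·1=15 | T(6,6)=1+6·0=1
B_5 = ΣS(5,k) = 1+15+25+10+1 = 52
B_6 = ΣS(6,k) = 1+31+90+65+15+1 = 203

52, 203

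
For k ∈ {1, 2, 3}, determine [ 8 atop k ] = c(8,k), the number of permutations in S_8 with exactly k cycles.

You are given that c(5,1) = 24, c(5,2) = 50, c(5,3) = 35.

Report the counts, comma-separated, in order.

row 6: T[6][1]=5·24+0=120  T[6][2]=5·50+24=274  T[6][3]=5·35+50=225
row 7: T[7][1]=6·120+0=720  T[7][2]=6·274+120=1764  T[7][3]=6·225+274=1624
row 8: T[8][1]=7·720+0=5040  T[8][2]=7·1764+720=13068  T[8][3]=7·1624+1764=13132
Read c(8,1) = 5040, c(8,2) = 13068, c(8,3) = 13132.

5040, 13068, 13132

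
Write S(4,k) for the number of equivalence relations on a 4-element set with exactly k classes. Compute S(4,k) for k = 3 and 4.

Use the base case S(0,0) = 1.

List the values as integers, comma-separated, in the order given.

6, 1

@1  (1,1):0·1+1→1
@2  (2,1):1·1+0→1, (2,2):0·2+1→1
@3  (3,2):1·2+1→3, (3,3):0·3+1→1
@4  (4,3):1·3+3→6, (4,4):0·4+1→1
Read S(4,3) = 6, S(4,4) = 1.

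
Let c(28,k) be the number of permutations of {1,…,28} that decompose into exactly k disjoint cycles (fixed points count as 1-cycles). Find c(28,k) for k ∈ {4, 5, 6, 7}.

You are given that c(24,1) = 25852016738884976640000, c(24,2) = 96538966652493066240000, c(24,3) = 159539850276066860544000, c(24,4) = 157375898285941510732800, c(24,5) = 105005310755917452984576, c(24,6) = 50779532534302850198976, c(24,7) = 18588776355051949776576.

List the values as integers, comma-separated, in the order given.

77226989703299075087834112000, 55278125307966865191587481600, 28969458895980281319670568448, 11616723683566425573507775872

i=25: T(25,1)=0+24·25852016738884976640000=620448401733239439360000 | T(25,2)=25852016738884976640000+24·96538966652493066240000=2342787216398718566400000 | T(25,3)=96538966652493066240000+24·159539850276066860544000=3925495373278097719296000 | T(25,4)=159539850276066860544000+24·157375898285941510732800=3936561409138663118131200 | T(25,5)=157375898285941510732800+24·105005310755917452984576=2677503356427960382362624 | T(25,6)=105005310755917452984576+24·50779532534302850198976=1323714091579185857760000 | T(25,7)=50779532534302850198976+24·18588776355051949776576=496910165055549644836800
i=26: T(26,2)=620448401733239439360000+25·2342787216398718566400000=59190128811701203599360000 | T(26,3)=2342787216398718566400000+25·3925495373278097719296000=100480171548351161548800000 | T(26,4)=3925495373278097719296000+25·3936561409138663118131200=102339530601744675672576000 | T(26,5)=3936561409138663118131200+25·2677503356427960382362624=70874145319837672677196800 | T(26,6)=2677503356427960382362624+25·1323714091579185857760000=35770355645907606826362624 | T(26,7)=1323714091579185857760000+25·496910165055549644836800=13746468217967926978680000
i=27: T(27,3)=59190128811701203599360000+26·100480171548351161548800000=2671674589068831403868160000 | T(27,4)=100480171548351161548800000+26·102339530601744675672576000=2761307967193712729035776000 | T(27,5)=102339530601744675672576000+26·70874145319837672677196800=1945067308917524165279692800 | T(27,6)=70874145319837672677196800+26·35770355645907606826362624=1000903392113435450162625024 | T(27,7)=35770355645907606826362624+26·13746468217967926978680000=393178529313073708272042624
i=28: T(28,4)=2671674589068831403868160000+27·2761307967193712729035776000=77226989703299075087834112000 | T(28,5)=2761307967193712729035776000+27·1945067308917524165279692800=55278125307966865191587481600 | T(28,6)=1945067308917524165279692800+27·1000903392113435450162625024=28969458895980281319670568448 | T(28,7)=1000903392113435450162625024+27·393178529313073708272042624=11616723683566425573507775872
Read c(28,4) = 77226989703299075087834112000, c(28,5) = 55278125307966865191587481600, c(28,6) = 28969458895980281319670568448, c(28,7) = 11616723683566425573507775872.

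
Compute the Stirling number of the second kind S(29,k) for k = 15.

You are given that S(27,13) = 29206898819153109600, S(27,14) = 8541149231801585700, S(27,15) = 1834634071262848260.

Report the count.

row 28: T[28][14]=14·8541149231801585700+29206898819153109600=148782988064375309400  T[28][15]=15·1834634071262848260+8541149231801585700=36060660300744309600
row 29: T[29][15]=15·36060660300744309600+148782988064375309400=689692892575539953400
Read S(29,15) = 689692892575539953400.

689692892575539953400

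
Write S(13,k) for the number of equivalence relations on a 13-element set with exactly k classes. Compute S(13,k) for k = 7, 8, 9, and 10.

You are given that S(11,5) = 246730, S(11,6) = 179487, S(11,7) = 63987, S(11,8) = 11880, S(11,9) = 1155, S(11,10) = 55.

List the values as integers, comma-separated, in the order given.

5715424, 1899612, 359502, 39325

r12: T_12,6=6×179487+246730=1323652; T_12,7=7×63987+179487=627396; T_12,8=8×11880+63987=159027; T_12,9=9×1155+11880=22275; T_12,10=10×55+1155=1705
r13: T_13,7=7×627396+1323652=5715424; T_13,8=8×159027+627396=1899612; T_13,9=9×22275+159027=359502; T_13,10=10×1705+22275=39325
Read S(13,7) = 5715424, S(13,8) = 1899612, S(13,9) = 359502, S(13,10) = 39325.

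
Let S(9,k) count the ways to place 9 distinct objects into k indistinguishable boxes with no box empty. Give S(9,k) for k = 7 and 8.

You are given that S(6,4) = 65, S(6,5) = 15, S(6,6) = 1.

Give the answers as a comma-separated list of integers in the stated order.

462, 36

[7] T[7,5]:5*15+65=140 · T[7,6]:6*1+15=21 · T[7,7]:7*0+1=1
[8] T[8,6]:6*21+140=266 · T[8,7]:7*1+21=28 · T[8,8]:8*0+1=1
[9] T[9,7]:7*28+266=462 · T[9,8]:8*1+28=36
Read S(9,7) = 462, S(9,8) = 36.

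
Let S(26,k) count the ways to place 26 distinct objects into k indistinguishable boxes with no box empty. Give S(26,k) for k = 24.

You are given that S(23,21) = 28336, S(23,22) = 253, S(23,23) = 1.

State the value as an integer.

i=24: T(24,22)=28336+22·253=33902 | T(24,23)=253+23·1=276 | T(24,24)=1+24·0=1
i=25: T(25,23)=33902+23·276=40250 | T(25,24)=276+24·1=300
i=26: T(26,24)=40250+24·300=47450
Read S(26,24) = 47450.

47450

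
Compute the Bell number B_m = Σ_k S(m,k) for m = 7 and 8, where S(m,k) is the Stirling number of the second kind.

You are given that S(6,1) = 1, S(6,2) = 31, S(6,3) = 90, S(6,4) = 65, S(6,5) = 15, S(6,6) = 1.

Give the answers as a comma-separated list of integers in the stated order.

r7: T_7,1=1×1+0=1; T_7,2=2×31+1=63; T_7,3=3×90+31=301; T_7,4=4×65+90=350; T_7,5=5×15+65=140; T_7,6=6×1+15=21; T_7,7=7×0+1=1
r8: T_8,1=1×1+0=1; T_8,2=2×63+1=127; T_8,3=3×301+63=966; T_8,4=4×350+301=1701; T_8,5=5×140+350=1050; T_8,6=6×21+140=266; T_8,7=7×1+21=28; T_8,8=8×0+1=1
B_7 = ΣS(7,k) = 1+63+301+350+140+21+1 = 877
B_8 = ΣS(8,k) = 1+127+966+1701+1050+266+28+1 = 4140

877, 4140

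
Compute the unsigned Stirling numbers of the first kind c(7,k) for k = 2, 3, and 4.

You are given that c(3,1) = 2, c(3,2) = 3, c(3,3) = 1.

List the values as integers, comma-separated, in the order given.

@4  (4,1):2·3+0→6, (4,2):3·3+2→11, (4,3):1·3+3→6, (4,4):0·3+1→1
@5  (5,1):6·4+0→24, (5,2):11·4+6→50, (5,3):6·4+11→35, (5,4):1·4+6→10
@6  (6,1):24·5+0→120, (6,2):50·5+24→274, (6,3):35·5+50→225, (6,4):10·5+35→85
@7  (7,2):274·6+120→1764, (7,3):225·6+274→1624, (7,4):85·6+225→735
Read c(7,2) = 1764, c(7,3) = 1624, c(7,4) = 735.

1764, 1624, 735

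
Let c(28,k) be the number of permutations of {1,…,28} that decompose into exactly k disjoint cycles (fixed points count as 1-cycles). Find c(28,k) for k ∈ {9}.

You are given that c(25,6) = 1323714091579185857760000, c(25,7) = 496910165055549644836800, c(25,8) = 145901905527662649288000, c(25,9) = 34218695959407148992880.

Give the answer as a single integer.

936363983558079713086850400

@26  (26,7):496910165055549644836800·25+1323714091579185857760000→13746468217967926978680000, (26,8):145901905527662649288000·25+496910165055549644836800→4144457803247115877036800, (26,9):34218695959407148992880·25+145901905527662649288000→1001369304512841374110000
@27  (27,8):4144457803247115877036800·26+13746468217967926978680000→121502371102392939781636800, (27,9):1001369304512841374110000·26+4144457803247115877036800→30180059720580991603896800
@28  (28,9):30180059720580991603896800·27+121502371102392939781636800→936363983558079713086850400
Read c(28,9) = 936363983558079713086850400.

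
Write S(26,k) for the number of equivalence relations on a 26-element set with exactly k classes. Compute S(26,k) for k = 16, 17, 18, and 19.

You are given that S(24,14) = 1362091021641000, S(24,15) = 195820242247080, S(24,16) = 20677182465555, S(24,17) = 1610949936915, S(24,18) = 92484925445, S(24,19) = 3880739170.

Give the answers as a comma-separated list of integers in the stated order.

[25] T[25,15]:15*195820242247080+1362091021641000=4299394655347200 · T[25,16]:16*20677182465555+195820242247080=526655161695960 · T[25,17]:17*1610949936915+20677182465555=48063331393110 · T[25,18]:18*92484925445+1610949936915=3275678594925 · T[25,19]:19*3880739170+92484925445=166218969675
[26] T[26,16]:16*526655161695960+4299394655347200=12725877242482560 · T[26,17]:17*48063331393110+526655161695960=1343731795378830 · T[26,18]:18*3275678594925+48063331393110=107025546101760 · T[26,19]:19*166218969675+3275678594925=6433839018750
Read S(26,16) = 12725877242482560, S(26,17) = 1343731795378830, S(26,18) = 107025546101760, S(26,19) = 6433839018750.

12725877242482560, 1343731795378830, 107025546101760, 6433839018750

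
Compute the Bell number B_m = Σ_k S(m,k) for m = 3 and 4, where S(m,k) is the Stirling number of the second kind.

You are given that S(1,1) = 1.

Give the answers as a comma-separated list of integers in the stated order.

5, 15

i=2: T(2,1)=0+1·1=1 | T(2,2)=1+2·0=1
i=3: T(3,1)=0+1·1=1 | T(3,2)=1+2·1=3 | T(3,3)=1+3·0=1
i=4: T(4,1)=0+1·1=1 | T(4,2)=1+2·3=7 | T(4,3)=3+3·1=6 | T(4,4)=1+4·0=1
B_3 = ΣS(3,k) = 1+3+1 = 5
B_4 = ΣS(4,k) = 1+7+6+1 = 15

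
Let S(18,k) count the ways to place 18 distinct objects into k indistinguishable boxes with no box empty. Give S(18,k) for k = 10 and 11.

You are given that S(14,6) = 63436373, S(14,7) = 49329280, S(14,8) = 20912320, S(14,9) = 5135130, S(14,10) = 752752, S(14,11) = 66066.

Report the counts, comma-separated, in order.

37112163803, 8391004908

r15: T_15,7=7×49329280+63436373=408741333; T_15,8=8×20912320+49329280=216627840; T_15,9=9×5135130+20912320=67128490; T_15,10=10×752752+5135130=12662650; T_15,11=11×66066+752752=1479478
r16: T_16,8=8×216627840+408741333=2141764053; T_16,9=9×67128490+216627840=820784250; T_16,10=10×12662650+67128490=193754990; T_16,11=11×1479478+12662650=28936908
r17: T_17,9=9×820784250+2141764053=9528822303; T_17,10=10×193754990+820784250=2758334150; T_17,11=11×28936908+193754990=512060978
r18: T_18,10=10×2758334150+9528822303=37112163803; T_18,11=11×512060978+2758334150=8391004908
Read S(18,10) = 37112163803, S(18,11) = 8391004908.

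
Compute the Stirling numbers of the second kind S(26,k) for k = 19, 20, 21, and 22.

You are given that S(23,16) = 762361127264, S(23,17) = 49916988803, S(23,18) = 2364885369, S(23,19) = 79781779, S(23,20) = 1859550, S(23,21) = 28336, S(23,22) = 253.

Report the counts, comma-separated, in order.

[24] T[24,17]:17*49916988803+762361127264=1610949936915 · T[24,18]:18*2364885369+49916988803=92484925445 · T[24,19]:19*79781779+2364885369=3880739170 · T[24,20]:20*1859550+79781779=116972779 · T[24,21]:21*28336+1859550=2454606 · T[24,22]:22*253+28336=33902
[25] T[25,18]:18*92484925445+1610949936915=3275678594925 · T[25,19]:19*3880739170+92484925445=166218969675 · T[25,20]:20*116972779+3880739170=6220194750 · T[25,21]:21*2454606+116972779=168519505 · T[25,22]:22*33902+2454606=3200450
[26] T[26,19]:19*166218969675+3275678594925=6433839018750 · T[26,20]:20*6220194750+166218969675=290622864675 · T[26,21]:21*168519505+6220194750=9759104355 · T[26,22]:22*3200450+168519505=238929405
Read S(26,19) = 6433839018750, S(26,20) = 290622864675, S(26,21) = 9759104355, S(26,22) = 238929405.

6433839018750, 290622864675, 9759104355, 238929405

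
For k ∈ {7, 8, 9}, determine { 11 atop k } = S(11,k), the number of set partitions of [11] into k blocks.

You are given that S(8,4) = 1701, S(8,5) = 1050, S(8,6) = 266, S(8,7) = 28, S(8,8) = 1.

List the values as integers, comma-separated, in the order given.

@9  (9,5):1050·5+1701→6951, (9,6):266·6+1050→2646, (9,7):28·7+266→462, (9,8):1·8+28→36, (9,9):0·9+1→1
@10  (10,6):2646·6+6951→22827, (10,7):462·7+2646→5880, (10,8):36·8+462→750, (10,9):1·9+36→45
@11  (11,7):5880·7+22827→63987, (11,8):750·8+5880→11880, (11,9):45·9+750→1155
Read S(11,7) = 63987, S(11,8) = 11880, S(11,9) = 1155.

63987, 11880, 1155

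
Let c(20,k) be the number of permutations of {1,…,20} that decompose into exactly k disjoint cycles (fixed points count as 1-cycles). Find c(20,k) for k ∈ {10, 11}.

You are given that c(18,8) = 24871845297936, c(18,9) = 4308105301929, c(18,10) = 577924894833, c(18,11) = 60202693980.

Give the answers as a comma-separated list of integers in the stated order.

r19: T_19,9=18×4308105301929+24871845297936=102417740732658; T_19,10=18×577924894833+4308105301929=14710753408923; T_19,11=18×60202693980+577924894833=1661573386473
r20: T_20,10=19×14710753408923+102417740732658=381922055502195; T_20,11=19×1661573386473+14710753408923=46280647751910
Read c(20,10) = 381922055502195, c(20,11) = 46280647751910.

381922055502195, 46280647751910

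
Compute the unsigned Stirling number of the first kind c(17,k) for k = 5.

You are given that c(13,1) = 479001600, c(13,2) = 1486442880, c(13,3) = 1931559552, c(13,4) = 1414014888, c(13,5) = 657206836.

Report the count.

i=14: T(14,2)=479001600+13·1486442880=19802759040 | T(14,3)=1486442880+13·1931559552=26596717056 | T(14,4)=1931559552+13·1414014888=20313753096 | T(14,5)=1414014888+13·657206836=9957703756
i=15: T(15,3)=19802759040+14·26596717056=392156797824 | T(15,4)=26596717056+14·20313753096=310989260400 | T(15,5)=20313753096+14·9957703756=159721605680
i=16: T(16,4)=392156797824+15·310989260400=5056995703824 | T(16,5)=310989260400+15·159721605680=2706813345600
i=17: T(17,5)=5056995703824+16·2706813345600=48366009233424
Read c(17,5) = 48366009233424.

48366009233424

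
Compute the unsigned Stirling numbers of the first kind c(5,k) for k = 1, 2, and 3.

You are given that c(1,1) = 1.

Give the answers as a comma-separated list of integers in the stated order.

r2: T_2,1=1×1+0=1; T_2,2=1×0+1=1
r3: T_3,1=2×1+0=2; T_3,2=2×1+1=3; T_3,3=2×0+1=1
r4: T_4,1=3×2+0=6; T_4,2=3×3+2=11; T_4,3=3×1+3=6
r5: T_5,1=4×6+0=24; T_5,2=4×11+6=50; T_5,3=4×6+11=35
Read c(5,1) = 24, c(5,2) = 50, c(5,3) = 35.

24, 50, 35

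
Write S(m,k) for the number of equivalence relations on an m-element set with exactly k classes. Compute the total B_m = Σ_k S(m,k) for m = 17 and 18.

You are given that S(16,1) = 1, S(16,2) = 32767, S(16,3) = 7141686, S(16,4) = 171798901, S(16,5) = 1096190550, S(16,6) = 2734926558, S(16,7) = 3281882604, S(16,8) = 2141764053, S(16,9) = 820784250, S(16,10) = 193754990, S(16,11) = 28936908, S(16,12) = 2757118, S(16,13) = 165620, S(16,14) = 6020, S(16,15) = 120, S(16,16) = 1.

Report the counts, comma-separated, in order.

82864869804, 682076806159

row 17: T[17][1]=1·1+0=1  T[17][2]=2·32767+1=65535  T[17][3]=3·7141686+32767=21457825  T[17][4]=4·171798901+7141686=694337290  T[17][5]=5·1096190550+171798901=5652751651  T[17][6]=6·2734926558+1096190550=17505749898  T[17][7]=7·3281882604+2734926558=25708104786  T[17][8]=8·2141764053+3281882604=20415995028  T[17][9]=9·820784250+2141764053=9528822303  T[17][10]=10·193754990+820784250=2758334150  T[17][11]=11·28936908+193754990=512060978  T[17][12]=12·2757118+28936908=62022324  T[17][13]=13·165620+2757118=4910178  T[17][14]=14·6020+165620=249900  T[17][15]=15·120+6020=7820  T[17][16]=16·1+120=136  T[17][17]=17·0+1=1
row 18: T[18][1]=1·1+0=1  T[18][2]=2·65535+1=131071  T[18][3]=3·21457825+65535=64439010  T[18][4]=4·694337290+21457825=2798806985  T[18][5]=5·5652751651+694337290=28958095545  T[18][6]=6·17505749898+5652751651=110687251039  T[18][7]=7·25708104786+17505749898=197462483400  T[18][8]=8·20415995028+25708104786=189036065010  T[18][9]=9·9528822303+20415995028=106175395755  T[18][10]=10·2758334150+9528822303=37112163803  T[18][11]=11·512060978+2758334150=8391004908  T[18][12]=12·62022324+512060978=1256328866  T[18][13]=13·4910178+62022324=125854638  T[18][14]=14·249900+4910178=8408778  T[18][15]=15·7820+249900=367200  T[18][16]=16·136+7820=9996  T[18][17]=17·1+136=153  T[18][18]=18·0+1=1
B_17 = ΣS(17,k) = 1+65535+21457825+694337290+5652751651+17505749898+25708104786+20415995028+9528822303+2758334150+512060978+62022324+4910178+249900+7820+136+1 = 82864869804
B_18 = ΣS(18,k) = 1+131071+64439010+2798806985+28958095545+110687251039+197462483400+189036065010+106175395755+37112163803+8391004908+1256328866+125854638+8408778+367200+9996+153+1 = 682076806159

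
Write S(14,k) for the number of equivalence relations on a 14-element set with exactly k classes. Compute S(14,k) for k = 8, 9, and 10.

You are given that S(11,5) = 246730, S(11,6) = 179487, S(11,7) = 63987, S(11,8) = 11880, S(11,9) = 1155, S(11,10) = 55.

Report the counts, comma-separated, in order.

i=12: T(12,6)=246730+6·179487=1323652 | T(12,7)=179487+7·63987=627396 | T(12,8)=63987+8·11880=159027 | T(12,9)=11880+9·1155=22275 | T(12,10)=1155+10·55=1705
i=13: T(13,7)=1323652+7·627396=5715424 | T(13,8)=627396+8·159027=1899612 | T(13,9)=159027+9·22275=359502 | T(13,10)=22275+10·1705=39325
i=14: T(14,8)=5715424+8·1899612=20912320 | T(14,9)=1899612+9·359502=5135130 | T(14,10)=359502+10·39325=752752
Read S(14,8) = 20912320, S(14,9) = 5135130, S(14,10) = 752752.

20912320, 5135130, 752752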